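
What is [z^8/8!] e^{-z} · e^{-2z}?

The EGF product rule gives c_8 = Σ_{k_1+k_2=8} C(8; k_1,k_2) · ∏ g_i(k_i), where e^{-z} gives (-1)^k; e^{-2z} gives (-2)^k.
g_1(k) for k = 0…8: 1, -1, 1, -1, 1, -1, 1, -1, 1.
g_2(k) for k = 0…8: 1, -2, 4, -8, 16, -32, 64, -128, 256.
c_8 = Σ_k C(8,k)·g_1(k)·g_2(8−k) = 1·1·256 + 8·(-1)·(-128) + 28·1·64 + 56·(-1)·(-32) + 70·1·16 + 56·(-1)·(-8) + 28·1·4 + 8·(-1)·(-2) + 1·1·1 = 256 + 1024 + 1792 + 1792 + 1120 + 448 + 112 + 16 + 1 = 6561.

6561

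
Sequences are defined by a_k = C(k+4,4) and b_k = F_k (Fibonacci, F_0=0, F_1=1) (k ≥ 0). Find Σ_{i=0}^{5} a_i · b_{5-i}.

The convolution is the t^5 coefficient of A(t)B(t).
Σ = 1·5 + 5·3 + 15·2 + 35·1 + 70·1 + 126·0 = 155.

155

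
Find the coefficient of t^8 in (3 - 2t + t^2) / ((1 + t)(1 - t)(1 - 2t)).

The denominator gives the recurrence a_n = 2a_(n−1) + a_(n−2) − 2a_(n−3) for n ≥ 3; the numerator fixes a_0 = 3, a_1 = 4, a_2 = 12.
Iterating: 3, 4, 12, 22, 48, 94, 192, 382, 768, so a_8 = 768.

768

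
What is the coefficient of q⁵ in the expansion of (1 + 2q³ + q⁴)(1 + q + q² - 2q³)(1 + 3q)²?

21

(1 + 2q³ + q⁴) has coefficients 1,0,0,2,1 for degrees 0…4.
(1 + q + q² - 2q³) has coefficients 1,1,1,-2,0,0 for degrees 0…5.
Finally multiplying by (1 + 3q)², the product of all factors after the first has coefficients 1,7,16,13,-3,-18 for degrees 0…5.
[q⁵] = 1·(-18) + 2·16 + 1·7 = 21.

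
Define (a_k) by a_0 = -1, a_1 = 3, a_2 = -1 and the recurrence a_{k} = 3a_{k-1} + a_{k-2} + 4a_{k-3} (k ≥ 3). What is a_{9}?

The ordinary generating function has denominator 1 - 3z - z^2 - 4z^3.
Iterating the recurrence: a_0,…,a_{9} = -1, 3, -1, -4, -1, -11, -50, -165, -589, -2132.

-2132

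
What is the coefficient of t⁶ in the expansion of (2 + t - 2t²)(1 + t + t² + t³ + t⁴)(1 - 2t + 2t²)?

2

(2 + t - 2t²) has coefficients 2,1,-2 for degrees 0…2.
(1 + t + t² + t³ + t⁴) has coefficients 1,1,1,1,1,0,0 for degrees 0…6.
Finally multiplying by (1 - 2t + 2t²), the product of all factors after the first has coefficients 1,-1,1,1,1,0,2 for degrees 0…6.
[t⁶] = 2·2 + 1·0 − 2·1 = 2.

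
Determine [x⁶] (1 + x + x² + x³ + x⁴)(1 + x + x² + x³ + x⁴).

(1 + x + x² + x³ + x⁴) has coefficients 1,1,1,1,1 for degrees 0…4.
(1 + x + x² + x³ + x⁴) has coefficients 1,1,1,1,1,0,0 for degrees 0…6.
[x⁶] = 1·0 + 1·0 + 1·1 + 1·1 + 1·1 = 3.

3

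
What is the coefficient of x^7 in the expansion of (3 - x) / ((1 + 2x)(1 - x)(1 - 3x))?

5129

Partial fractions give a closed form: a_n = (14/15)·(-2)^n + (-1/3)·1^n + (12/5)·3^n.
At n = 7: a_7 = 5129.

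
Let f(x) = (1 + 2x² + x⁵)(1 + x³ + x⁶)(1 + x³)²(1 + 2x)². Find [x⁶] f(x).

(1 + 2x² + x⁵) has coefficients 1,0,2,0,0,1 for degrees 0…5.
(1 + x³ + x⁶) has coefficients 1,0,0,1,0,0,1 for degrees 0…6.
Multiplying by (1 + x³)² gives running coefficients 1,0,0,3,0,0,4 for degrees 0…6.
Finally multiplying by (1 + 2x)², the product of all factors after the first has coefficients 1,4,4,3,12,12,4 for degrees 0…6.
[x⁶] = 1·4 + 2·12 + 1·4 = 32.

32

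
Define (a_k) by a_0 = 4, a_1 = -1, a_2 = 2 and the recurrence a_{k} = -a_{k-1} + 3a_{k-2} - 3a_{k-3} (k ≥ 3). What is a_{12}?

64598

The ordinary generating function has denominator 1 + x - 3x^2 + 3x^3.
Iterating the recurrence: a_0,…,a_{12} = 4, -1, 2, -17, 26, -83, 212, -539, 1424, -3677, 9566, -24869, 64598.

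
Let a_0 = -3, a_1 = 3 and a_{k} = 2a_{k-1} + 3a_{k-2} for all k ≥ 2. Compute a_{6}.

The ordinary generating function has denominator 1 - 2x - 3x^2.
Iterating the recurrence: a_0,…,a_{6} = -3, 3, -3, 3, -3, 3, -3.

-3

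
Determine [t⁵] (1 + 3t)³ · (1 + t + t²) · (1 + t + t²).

144

(1 + 3t)³ has coefficients 1,9,27,27 for degrees 0…3.
(1 + t + t²) has coefficients 1,1,1,0,0,0 for degrees 0…5.
Finally multiplying by (1 + t + t²), the product of all factors after the first has coefficients 1,2,3,2,1,0 for degrees 0…5.
[t⁵] = 1·0 + 9·1 + 27·2 + 27·3 = 144.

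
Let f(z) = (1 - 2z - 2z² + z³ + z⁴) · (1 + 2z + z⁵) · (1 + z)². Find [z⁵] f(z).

(1 - 2z - 2z² + z³ + z⁴) has coefficients 1,-2,-2,1,1 for degrees 0…4.
(1 + 2z + z⁵) has coefficients 1,2,0,0,0,1 for degrees 0…5.
Finally multiplying by (1 + z)², the product of all factors after the first has coefficients 1,4,5,2,0,1 for degrees 0…5.
[z⁵] = 1·1 − 2·0 − 2·2 + 1·5 + 1·4 = 6.

6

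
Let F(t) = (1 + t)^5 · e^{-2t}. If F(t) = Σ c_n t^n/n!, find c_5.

88

The EGF product rule gives c_5 = Σ_{k_1+k_2=5} C(5; k_1,k_2) · ∏ g_i(k_i), where (1+t)^5 gives the falling factorial (5)_k; e^{-2t} gives (-2)^k.
g_1(k) for k = 0…5: 1, 5, 20, 60, 120, 120.
g_2(k) for k = 0…5: 1, -2, 4, -8, 16, -32.
c_5 = Σ_k C(5,k)·g_1(k)·g_2(5−k) = 1·1·(-32) + 5·5·16 + 10·20·(-8) + 10·60·4 + 5·120·(-2) + 1·120·1 = −32 + 400 − 1600 + 2400 − 1200 + 120 = 88.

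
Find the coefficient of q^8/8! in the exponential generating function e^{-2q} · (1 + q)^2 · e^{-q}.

The EGF product rule gives c_8 = Σ_{k_1+k_2+k_3=8} C(8; k_1,k_2,k_3) · ∏ g_i(k_i), where e^{-2q} gives (-2)^k; (1+q)^2 gives the falling factorial (2)_k; e^{-q} gives (-1)^k.
g_1(k) for k = 0…8: 1, -2, 4, -8, 16, -32, 64, -128, 256.
g_2(k) for k = 0…8: 1, 2, 2, 0, 0, 0, 0, 0, 0.
g_3(k) for k = 0…8: 1, -1, 1, -1, 1, -1, 1, -1, 1.
First combine the last two factors: h(k) = Σ_j C(k,j)·g_2(j)·g_3(k−j) for k = 0…8: 1, 1, -1, -1, 5, -11, 19, -29, 41.
c_8 = Σ_k C(8,k)·g_1(k)·h(8−k) = 1·1·41 + 8·(-2)·(-29) + 28·4·19 + 56·(-8)·(-11) + 70·16·5 + 56·(-32)·(-1) + 28·64·(-1) + 8·(-128)·1 + 1·256·1 = 41 + 464 + 2128 + 4928 + 5600 + 1792 − 1792 − 1024 + 256 = 12393.

12393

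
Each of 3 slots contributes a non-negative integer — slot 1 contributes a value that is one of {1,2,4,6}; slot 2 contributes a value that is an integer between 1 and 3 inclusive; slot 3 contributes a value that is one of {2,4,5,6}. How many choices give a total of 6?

3

The generating function for the choices is (q + q^2 + q^4 + q^6)·(q + q^2 + q^3)·(q^2 + q^4 + q^5 + q^6); the count is [q^6].
(q + q^2 + q^4 + q^6) has coefficients 0,1,1,0,1,0,1 for degrees 0…6.
(q + q^2 + q^3) has coefficients 0,1,1,1,0,0,0 for degrees 0…6.
Finally multiplying by (q^2 + q^4 + q^5 + q^6), the product of all factors after the first has coefficients 0,0,0,1,1,2,2 for degrees 0…6.
[q^6] = 1·2 + 1·1 + 1·0 + 1·0 = 3.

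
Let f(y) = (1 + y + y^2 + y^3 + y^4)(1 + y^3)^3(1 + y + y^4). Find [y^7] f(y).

16

(1 + y + y^2 + y^3 + y^4) has coefficients 1,1,1,1,1 for degrees 0…4.
(1 + y^3)^3 has coefficients 1,0,0,3,0,0,3,0 for degrees 0…7.
Finally multiplying by (1 + y + y^4), the product of all factors after the first has coefficients 1,1,0,3,4,0,3,6 for degrees 0…7.
[y^7] = 1·6 + 1·3 + 1·0 + 1·4 + 1·3 = 16.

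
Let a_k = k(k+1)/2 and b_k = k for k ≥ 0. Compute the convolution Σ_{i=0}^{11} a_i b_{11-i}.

This is [x^11] in the product of the two ordinary generating functions.
Σ = 0·11 + 1·10 + 3·9 + 6·8 + 10·7 + 15·6 + 21·5 + 28·4 + 36·3 + 45·2 + 55·1 + 66·0 = 715.

715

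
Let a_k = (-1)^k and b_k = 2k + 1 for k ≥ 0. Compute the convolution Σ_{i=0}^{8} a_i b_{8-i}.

This is [x^8] in the product of the two ordinary generating functions.
Σ = 1·17 − 1·15 + 1·13 − 1·11 + 1·9 − 1·7 + 1·5 − 1·3 + 1·1 = 9.

9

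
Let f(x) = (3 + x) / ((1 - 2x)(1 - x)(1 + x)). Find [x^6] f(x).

297

Partial fractions give a closed form: a_n = (14/3)·2^n + (-2)·1^n + (1/3)·(-1)^n.
At n = 6: a_6 = 297.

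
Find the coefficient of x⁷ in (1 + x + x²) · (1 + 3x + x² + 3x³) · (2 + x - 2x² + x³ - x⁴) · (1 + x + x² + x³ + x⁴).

5

(1 + x + x²) has coefficients 1,1,1 for degrees 0…2.
(1 + 3x + x² + 3x³) has coefficients 1,3,1,3,0,0,0,0 for degrees 0…7.
Multiplying by (2 + x - 2x² + x³ - x⁴) gives running coefficients 2,7,3,2,3,-8,2,-3 for degrees 0…7.
Finally multiplying by (1 + x + x² + x³ + x⁴), the product of all factors after the first has coefficients 2,9,12,14,17,7,2,-4 for degrees 0…7.
[x⁷] = 1·(-4) + 1·2 + 1·7 = 5.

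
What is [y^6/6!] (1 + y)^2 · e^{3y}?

6075

The EGF product rule gives c_6 = Σ_{k_1+k_2=6} C(6; k_1,k_2) · ∏ g_i(k_i), where (1+y)^2 gives the falling factorial (2)_k; e^{3y} gives (3)^k.
g_1(k) for k = 0…6: 1, 2, 2, 0, 0, 0, 0.
g_2(k) for k = 0…6: 1, 3, 9, 27, 81, 243, 729.
c_6 = Σ_k C(6,k)·g_1(k)·g_2(6−k) = 1·1·729 + 6·2·243 + 15·2·81 = 729 + 2916 + 2430 = 6075.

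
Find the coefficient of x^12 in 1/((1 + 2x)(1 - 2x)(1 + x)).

5461

Partial fractions give a closed form: a_n = (1)·(-2)^n + (1/3)·2^n + (-1/3)·(-1)^n.
At n = 12: a_12 = 5461.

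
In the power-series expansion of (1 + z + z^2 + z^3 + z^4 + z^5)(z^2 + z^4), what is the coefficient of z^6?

2

(1 + z + z^2 + z^3 + z^4 + z^5) has coefficients 1,1,1,1,1,1 for degrees 0…5.
(z^2 + z^4) has coefficients 0,0,1,0,1,0,0 for degrees 0…6.
[z^6] = 1·0 + 1·0 + 1·1 + 1·0 + 1·1 + 1·0 = 2.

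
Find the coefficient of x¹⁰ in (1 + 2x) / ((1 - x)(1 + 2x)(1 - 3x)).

88573

The denominator gives the recurrence a_n = 2a_(n−1) + 5a_(n−2) − 6a_(n−3) for n ≥ 3; the numerator fixes a_0 = 1, a_1 = 4, a_2 = 13.
Iterating: 1, 4, 13, 40, 121, 364, 1093, 3280, 9841, 29524, 88573, so a_10 = 88573.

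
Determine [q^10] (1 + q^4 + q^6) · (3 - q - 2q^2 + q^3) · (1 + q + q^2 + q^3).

(1 + q^4 + q^6) has coefficients 1,0,0,0,1,0,1 for degrees 0…6.
(3 - q - 2q^2 + q^3) has coefficients 3,-1,-2,1,0,0,0,0,0,0,0 for degrees 0…10.
Finally multiplying by (1 + q + q^2 + q^3), the product of all factors after the first has coefficients 3,2,0,1,-2,-1,1,0,0,0,0 for degrees 0…10.
[q^10] = 1·0 + 1·1 + 1·(-2) = -1.

-1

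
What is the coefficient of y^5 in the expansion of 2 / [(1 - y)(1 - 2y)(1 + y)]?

84

The denominator gives the recurrence a_n = 2a_(n−1) + a_(n−2) − 2a_(n−3) for n ≥ 3; the numerator fixes a_0 = 2, a_1 = 4, a_2 = 10.
Iterating: 2, 4, 10, 20, 42, 84, so a_5 = 84.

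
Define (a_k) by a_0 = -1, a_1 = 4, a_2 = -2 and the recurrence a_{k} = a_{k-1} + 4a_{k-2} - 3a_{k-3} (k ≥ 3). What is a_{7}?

301

The ordinary generating function has denominator 1 - t - 4t^2 + 3t^3.
Iterating the recurrence: a_0,…,a_{7} = -1, 4, -2, 17, -3, 71, 8, 301.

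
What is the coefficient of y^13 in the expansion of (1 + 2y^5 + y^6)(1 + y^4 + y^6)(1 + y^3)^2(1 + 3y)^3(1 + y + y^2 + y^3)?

(1 + 2y^5 + y^6) has coefficients 1,0,0,0,0,2,1 for degrees 0…6.
(1 + y^4 + y^6) has coefficients 1,0,0,0,1,0,1,0,0,0,0,0,0,0 for degrees 0…13.
Multiplying by (1 + y^3)^2 gives running coefficients 1,0,0,2,1,0,2,2,0,2,1,0,1,0 for degrees 0…13.
Multiplying by (1 + 3y)^3 gives running coefficients 1,9,27,29,19,63,83,47,72,110,73,63,82,36 for degrees 0…13.
Finally multiplying by (1 + y + y^2 + y^3), the product of all factors after the first has coefficients 1,10,37,66,84,138,194,212,265,312,302,318,328,254 for degrees 0…13.
[y^13] = 1·254 + 2·265 + 1·212 = 996.

996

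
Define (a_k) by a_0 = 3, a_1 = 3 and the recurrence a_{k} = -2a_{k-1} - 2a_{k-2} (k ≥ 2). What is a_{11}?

288

The ordinary generating function has denominator 1 + 2z + 2z^2.
Iterating the recurrence: a_0,…,a_{11} = 3, 3, -12, 18, -12, -12, 48, -72, 48, 48, -192, 288.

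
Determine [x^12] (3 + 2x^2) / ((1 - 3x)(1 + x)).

The denominator gives the recurrence a_n = 2a_(n−1) + 3a_(n−2) for n ≥ 3; the numerator fixes a_0 = 3, a_1 = 6, a_2 = 23.
Iterating: 3, 6, 23, 64, 197, 586, 1763, 5284, 15857, 47566, 142703, 428104, 1284317, so a_12 = 1284317.

1284317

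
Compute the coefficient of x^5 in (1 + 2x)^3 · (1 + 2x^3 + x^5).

(1 + 2x)^3 has coefficients 1,6,12,8 for degrees 0…3.
(1 + 2x^3 + x^5) has coefficients 1,0,0,2,0,1 for degrees 0…5.
[x^5] = 1·1 + 6·0 + 12·2 + 8·0 = 25.

25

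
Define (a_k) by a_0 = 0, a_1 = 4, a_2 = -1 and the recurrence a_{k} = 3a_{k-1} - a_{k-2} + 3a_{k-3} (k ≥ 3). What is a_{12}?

-53144

The ordinary generating function has denominator 1 - 3t + t^2 - 3t^3.
Iterating the recurrence: a_0,…,a_{12} = 0, 4, -1, -7, -8, -20, -73, -223, -656, -1964, -5905, -17719, -53144.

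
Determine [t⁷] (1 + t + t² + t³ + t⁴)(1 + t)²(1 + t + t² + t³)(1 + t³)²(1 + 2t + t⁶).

120

(1 + t + t² + t³ + t⁴) has coefficients 1,1,1,1,1 for degrees 0…4.
(1 + t)² has coefficients 1,2,1,0,0,0,0,0 for degrees 0…7.
Multiplying by (1 + t + t² + t³) gives running coefficients 1,3,4,4,3,1,0,0 for degrees 0…7.
Multiplying by (1 + t³)² gives running coefficients 1,3,4,6,9,9,9,9 for degrees 0…7.
Finally multiplying by (1 + 2t + t⁶), the product of all factors after the first has coefficients 1,5,10,14,21,27,28,30 for degrees 0…7.
[t⁷] = 1·30 + 1·28 + 1·27 + 1·21 + 1·14 = 120.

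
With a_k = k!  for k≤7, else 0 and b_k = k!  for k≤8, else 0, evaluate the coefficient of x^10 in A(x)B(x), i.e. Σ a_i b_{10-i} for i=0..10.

190080

Write out a_i and b_{10-i} for i = 0,…,10 and sum the products.
Σ = 1·0 + 1·0 + 2·40320 + 6·5040 + 24·720 + 120·120 + 720·24 + 5040·6 + 0·2 + 0·1 + 0·1 = 190080.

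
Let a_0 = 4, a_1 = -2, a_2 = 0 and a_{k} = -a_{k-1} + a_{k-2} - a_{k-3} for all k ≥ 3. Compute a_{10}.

312

The ordinary generating function has denominator 1 + z - z^2 + z^3.
Iterating the recurrence: a_0,…,a_{10} = 4, -2, 0, -6, 8, -14, 28, -50, 92, -170, 312.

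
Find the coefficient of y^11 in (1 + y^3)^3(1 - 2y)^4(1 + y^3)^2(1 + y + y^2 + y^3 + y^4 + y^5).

100

(1 + y^3)^3 has coefficients 1,0,0,3,0,0,3,0,0,1 for degrees 0…9.
(1 - 2y)^4 has coefficients 1,-8,24,-32,16,0,0,0,0,0,0,0 for degrees 0…11.
Multiplying by (1 + y^3)^2 gives running coefficients 1,-8,24,-30,0,48,-63,24,24,-32,16,0 for degrees 0…11.
Finally multiplying by (1 + y + y^2 + y^3 + y^4 + y^5), the product of all factors after the first has coefficients 1,-7,17,-13,-13,35,-29,3,3,1,17,-31 for degrees 0…11.
[y^11] = 1·(-31) + 3·3 + 3·35 + 1·17 = 100.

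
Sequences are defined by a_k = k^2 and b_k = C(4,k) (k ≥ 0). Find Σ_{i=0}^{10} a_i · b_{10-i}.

The convolution is the t^10 coefficient of A(t)B(t).
Σ = 0·0 + 1·0 + 4·0 + 9·0 + 16·0 + 25·0 + 36·1 + 49·4 + 64·6 + 81·4 + 100·1 = 1040.

1040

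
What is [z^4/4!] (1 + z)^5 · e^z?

501

The EGF product rule gives c_4 = Σ_{k_1+k_2=4} C(4; k_1,k_2) · ∏ g_i(k_i), where (1+z)^5 gives the falling factorial (5)_k; e^z gives (1)^k.
g_1(k) for k = 0…4: 1, 5, 20, 60, 120.
g_2(k) for k = 0…4: 1, 1, 1, 1, 1.
c_4 = Σ_k C(4,k)·g_1(k)·g_2(4−k) = 1·1·1 + 4·5·1 + 6·20·1 + 4·60·1 + 1·120·1 = 1 + 20 + 120 + 240 + 120 = 501.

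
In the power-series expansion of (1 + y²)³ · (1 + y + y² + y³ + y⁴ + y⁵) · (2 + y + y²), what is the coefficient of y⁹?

(1 + y²)³ has coefficients 1,0,3,0,3,0,1 for degrees 0…6.
(1 + y + y² + y³ + y⁴ + y⁵) has coefficients 1,1,1,1,1,1,0,0,0,0 for degrees 0…9.
Finally multiplying by (2 + y + y²), the product of all factors after the first has coefficients 2,3,4,4,4,4,2,1,0,0 for degrees 0…9.
[y⁹] = 1·0 + 3·1 + 3·4 + 1·4 = 19.

19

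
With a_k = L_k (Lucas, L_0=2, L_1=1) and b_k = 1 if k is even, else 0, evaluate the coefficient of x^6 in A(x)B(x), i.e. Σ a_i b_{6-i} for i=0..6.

This is [x^6] in the product of the two ordinary generating functions.
Σ = 2·1 + 1·0 + 3·1 + 4·0 + 7·1 + 11·0 + 18·1 = 30.

30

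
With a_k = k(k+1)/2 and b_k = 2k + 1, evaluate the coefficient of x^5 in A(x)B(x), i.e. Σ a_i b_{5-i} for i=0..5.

Write out a_i and b_{5-i} for i = 0,…,5 and sum the products.
Σ = 0·11 + 1·9 + 3·7 + 6·5 + 10·3 + 15·1 = 105.

105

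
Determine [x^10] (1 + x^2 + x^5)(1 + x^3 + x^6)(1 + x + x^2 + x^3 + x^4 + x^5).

5

(1 + x^2 + x^5) has coefficients 1,0,1,0,0,1 for degrees 0…5.
(1 + x^3 + x^6) has coefficients 1,0,0,1,0,0,1,0,0,0,0 for degrees 0…10.
Finally multiplying by (1 + x + x^2 + x^3 + x^4 + x^5), the product of all factors after the first has coefficients 1,1,1,2,2,2,2,2,2,1,1 for degrees 0…10.
[x^10] = 1·1 + 1·2 + 1·2 = 5.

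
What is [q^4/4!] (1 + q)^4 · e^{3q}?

The EGF product rule gives c_4 = Σ_{k_1+k_2=4} C(4; k_1,k_2) · ∏ g_i(k_i), where (1+q)^4 gives the falling factorial (4)_k; e^{3q} gives (3)^k.
g_1(k) for k = 0…4: 1, 4, 12, 24, 24.
g_2(k) for k = 0…4: 1, 3, 9, 27, 81.
c_4 = Σ_k C(4,k)·g_1(k)·g_2(4−k) = 1·1·81 + 4·4·27 + 6·12·9 + 4·24·3 + 1·24·1 = 81 + 432 + 648 + 288 + 24 = 1473.

1473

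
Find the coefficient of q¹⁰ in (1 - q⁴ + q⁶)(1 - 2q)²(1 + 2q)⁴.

(1 - q⁴ + q⁶) has coefficients 1,0,0,0,-1,0,1 for degrees 0…6.
(1 - 2q)² has coefficients 1,-4,4,0,0,0,0,0,0,0,0 for degrees 0…10.
Finally multiplying by (1 + 2q)⁴, the product of all factors after the first has coefficients 1,4,-4,-32,-16,64,64,0,0,0,0 for degrees 0…10.
[q¹⁰] = 1·0 − 1·64 + 1·(-16) = -80.

-80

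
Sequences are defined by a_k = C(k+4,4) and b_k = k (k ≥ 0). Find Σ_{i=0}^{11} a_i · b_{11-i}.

The convolution is the x^11 coefficient of A(x)B(x).
Σ = 1·11 + 5·10 + 15·9 + 35·8 + 70·7 + 126·6 + 210·5 + 330·4 + 495·3 + 715·2 + 1001·1 + 1365·0 = 8008.

8008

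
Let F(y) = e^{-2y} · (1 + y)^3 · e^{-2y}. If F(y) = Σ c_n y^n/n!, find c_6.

The EGF product rule gives c_6 = Σ_{k_1+k_2+k_3=6} C(6; k_1,k_2,k_3) · ∏ g_i(k_i), where e^{-2y} gives (-2)^k; (1+y)^3 gives the falling factorial (3)_k; e^{-2y} gives (-2)^k.
g_1(k) for k = 0…6: 1, -2, 4, -8, 16, -32, 64.
g_2(k) for k = 0…6: 1, 3, 6, 6, 0, 0, 0.
g_3(k) for k = 0…6: 1, -2, 4, -8, 16, -32, 64.
First combine the last two factors: h(k) = Σ_j C(k,j)·g_2(j)·g_3(k−j) for k = 0…6: 1, 1, -2, -2, 16, -32, -32.
c_6 = Σ_k C(6,k)·g_1(k)·h(6−k) = 1·1·(-32) + 6·(-2)·(-32) + 15·4·16 + 20·(-8)·(-2) + 15·16·(-2) + 6·(-32)·1 + 1·64·1 = −32 + 384 + 960 + 320 − 480 − 192 + 64 = 1024.

1024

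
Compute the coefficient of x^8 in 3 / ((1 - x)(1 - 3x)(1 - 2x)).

Partial fractions give a closed form: a_n = (3/2)·1^n + (27/2)·3^n + (-12)·2^n.
At n = 8: a_8 = 85503.

85503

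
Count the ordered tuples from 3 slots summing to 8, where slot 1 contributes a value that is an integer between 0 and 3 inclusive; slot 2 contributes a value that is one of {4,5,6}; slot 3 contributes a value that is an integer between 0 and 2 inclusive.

8

The generating function for the choices is (1 + z + z² + z³)·(z⁴ + z⁵ + z⁶)·(1 + z + z²); the count is [z⁸].
(1 + z + z² + z³) has coefficients 1,1,1,1 for degrees 0…3.
(z⁴ + z⁵ + z⁶) has coefficients 0,0,0,0,1,1,1,0,0 for degrees 0…8.
Finally multiplying by (1 + z + z²), the product of all factors after the first has coefficients 0,0,0,0,1,2,3,2,1 for degrees 0…8.
[z⁸] = 1·1 + 1·2 + 1·3 + 1·2 = 8.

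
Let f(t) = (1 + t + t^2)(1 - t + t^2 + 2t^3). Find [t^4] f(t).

3

(1 + t + t^2) has coefficients 1,1,1 for degrees 0…2.
(1 - t + t^2 + 2t^3) has coefficients 1,-1,1,2,0 for degrees 0…4.
[t^4] = 1·0 + 1·2 + 1·1 = 3.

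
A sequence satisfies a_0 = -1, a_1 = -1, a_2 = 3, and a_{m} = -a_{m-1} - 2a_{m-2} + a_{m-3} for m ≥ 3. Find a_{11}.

The ordinary generating function has denominator 1 + q + 2q^2 - q^3.
Iterating the recurrence: a_0,…,a_{11} = -1, -1, 3, -2, -5, 12, -4, -25, 45, 1, -116, 159.

159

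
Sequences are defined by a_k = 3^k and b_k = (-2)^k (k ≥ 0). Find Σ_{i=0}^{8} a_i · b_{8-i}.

The convolution is the t^8 coefficient of A(t)B(t).
Σ = 1·256 + 3·(-128) + 9·64 + 27·(-32) + 81·16 + 243·(-8) + 729·4 + 2187·(-2) + 6561·1 = 4039.

4039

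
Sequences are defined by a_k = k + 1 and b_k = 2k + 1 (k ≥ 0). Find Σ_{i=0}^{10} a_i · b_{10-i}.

506

This is [x^10] in the product of the two ordinary generating functions.
Σ = 1·21 + 2·19 + 3·17 + 4·15 + 5·13 + 6·11 + 7·9 + 8·7 + 9·5 + 10·3 + 11·1 = 506.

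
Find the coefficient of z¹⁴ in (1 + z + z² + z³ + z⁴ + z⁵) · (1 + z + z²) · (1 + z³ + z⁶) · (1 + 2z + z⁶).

8

(1 + z + z² + z³ + z⁴ + z⁵) has coefficients 1,1,1,1,1,1 for degrees 0…5.
(1 + z + z²) has coefficients 1,1,1,0,0,0,0,0,0,0,0,0,0,0,0 for degrees 0…14.
Multiplying by (1 + z³ + z⁶) gives running coefficients 1,1,1,1,1,1,1,1,1,0,0,0,0,0,0 for degrees 0…14.
Finally multiplying by (1 + 2z + z⁶), the product of all factors after the first has coefficients 1,3,3,3,3,3,4,4,4,3,1,1,1,1,1 for degrees 0…14.
[z¹⁴] = 1·1 + 1·1 + 1·1 + 1·1 + 1·1 + 1·3 = 8.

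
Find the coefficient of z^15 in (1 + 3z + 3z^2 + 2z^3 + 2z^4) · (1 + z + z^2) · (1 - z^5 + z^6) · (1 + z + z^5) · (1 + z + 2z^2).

6

(1 + 3z + 3z^2 + 2z^3 + 2z^4) has coefficients 1,3,3,2,2 for degrees 0…4.
(1 + z + z^2) has coefficients 1,1,1,0,0,0,0,0,0,0,0,0,0,0,0,0 for degrees 0…15.
Multiplying by (1 - z^5 + z^6) gives running coefficients 1,1,1,0,0,-1,0,0,1,0,0,0,0,0,0,0 for degrees 0…15.
Multiplying by (1 + z + z^5) gives running coefficients 1,2,2,1,0,0,0,1,1,1,-1,0,0,1,0,0 for degrees 0…15.
Finally multiplying by (1 + z + 2z^2), the product of all factors after the first has coefficients 1,3,6,7,5,2,0,1,2,4,2,1,-2,1,1,2 for degrees 0…15.
[z^15] = 1·2 + 3·1 + 3·1 + 2·(-2) + 2·1 = 6.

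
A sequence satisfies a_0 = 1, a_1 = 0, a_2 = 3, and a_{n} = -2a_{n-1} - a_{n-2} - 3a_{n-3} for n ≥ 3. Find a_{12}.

The ordinary generating function has denominator 1 + 2q + q^2 + 3q^3.
Iterating the recurrence: a_0,…,a_{12} = 1, 0, 3, -9, 15, -30, 72, -159, 336, -729, 1599, -3477, 7542.

7542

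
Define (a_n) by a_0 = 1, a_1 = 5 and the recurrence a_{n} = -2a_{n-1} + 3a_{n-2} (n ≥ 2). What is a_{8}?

The ordinary generating function has denominator 1 + 2z - 3z^2.
Iterating the recurrence: a_0,…,a_{8} = 1, 5, -7, 29, -79, 245, -727, 2189, -6559.

-6559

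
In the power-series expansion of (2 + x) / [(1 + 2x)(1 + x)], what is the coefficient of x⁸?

The denominator gives the recurrence a_n = −3a_(n−1) − 2a_(n−2) for n ≥ 3; the numerator fixes a_0 = 2, a_1 = -5, a_2 = 11.
Iterating: 2, -5, 11, -23, 47, -95, 191, -383, 767, so a_8 = 767.

767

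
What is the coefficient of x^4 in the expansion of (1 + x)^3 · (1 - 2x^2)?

(1 + x)^3 has coefficients 1,3,3,1 for degrees 0…3.
(1 - 2x^2) has coefficients 1,0,-2,0,0 for degrees 0…4.
[x^4] = 1·0 + 3·0 + 3·(-2) + 1·0 = -6.

-6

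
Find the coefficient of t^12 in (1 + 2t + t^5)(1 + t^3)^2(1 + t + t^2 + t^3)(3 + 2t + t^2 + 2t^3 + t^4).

(1 + 2t + t^5) has coefficients 1,2,0,0,0,1 for degrees 0…5.
(1 + t^3)^2 has coefficients 1,0,0,2,0,0,1,0,0,0,0,0,0 for degrees 0…12.
Multiplying by (1 + t + t^2 + t^3) gives running coefficients 1,1,1,3,2,2,3,1,1,1,0,0,0 for degrees 0…12.
Finally multiplying by (3 + 2t + t^2 + 2t^3 + t^4), the product of all factors after the first has coefficients 3,5,6,14,16,16,22,18,14,14,8,4,3 for degrees 0…12.
[t^12] = 1·3 + 2·4 + 1·18 = 29.

29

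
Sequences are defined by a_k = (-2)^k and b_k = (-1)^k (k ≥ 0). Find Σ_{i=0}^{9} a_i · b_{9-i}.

This is [x^9] in the product of the two ordinary generating functions.
Σ = 1·(-1) − 2·1 + 4·(-1) − 8·1 + 16·(-1) − 32·1 + 64·(-1) − 128·1 + 256·(-1) − 512·1 = -1023.

-1023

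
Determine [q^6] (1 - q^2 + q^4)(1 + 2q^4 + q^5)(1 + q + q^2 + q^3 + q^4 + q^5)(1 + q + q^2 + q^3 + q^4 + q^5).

9

(1 - q^2 + q^4) has coefficients 1,0,-1,0,1 for degrees 0…4.
(1 + 2q^4 + q^5) has coefficients 1,0,0,0,2,1,0 for degrees 0…6.
Multiplying by (1 + q + q^2 + q^3 + q^4 + q^5) gives running coefficients 1,1,1,1,3,4,3 for degrees 0…6.
Finally multiplying by (1 + q + q^2 + q^3 + q^4 + q^5), the product of all factors after the first has coefficients 1,2,3,4,7,11,13 for degrees 0…6.
[q^6] = 1·13 − 1·7 + 1·3 = 9.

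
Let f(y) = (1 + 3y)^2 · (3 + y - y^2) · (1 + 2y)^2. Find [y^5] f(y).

(1 + 3y)^2 has coefficients 1,6,9 for degrees 0…2.
(3 + y - y^2) has coefficients 3,1,-1,0,0,0 for degrees 0…5.
Finally multiplying by (1 + 2y)^2, the product of all factors after the first has coefficients 3,13,15,0,-4,0 for degrees 0…5.
[y^5] = 1·0 + 6·(-4) + 9·0 = -24.

-24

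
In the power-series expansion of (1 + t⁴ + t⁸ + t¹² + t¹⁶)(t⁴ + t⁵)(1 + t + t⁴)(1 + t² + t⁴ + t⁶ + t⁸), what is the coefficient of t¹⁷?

(1 + t⁴ + t⁸ + t¹² + t¹⁶) has coefficients 1,0,0,0,1,0,0,0,1,0,0,0,1,0,0,0,1 for degrees 0…16.
(t⁴ + t⁵) has coefficients 0,0,0,0,1,1,0,0,0,0,0,0,0,0,0,0,0,0 for degrees 0…17.
Multiplying by (1 + t + t⁴) gives running coefficients 0,0,0,0,1,2,1,0,1,1,0,0,0,0,0,0,0,0 for degrees 0…17.
Finally multiplying by (1 + t² + t⁴ + t⁶ + t⁸), the product of all factors after the first has coefficients 0,0,0,0,1,2,2,2,3,3,3,3,3,3,2,1,1,1 for degrees 0…17.
[t¹⁷] = 1·1 + 1·3 + 1·3 + 1·2 + 1·0 = 9.

9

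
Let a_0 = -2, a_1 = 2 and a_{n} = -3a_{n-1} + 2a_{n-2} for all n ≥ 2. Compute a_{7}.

5506

The ordinary generating function has denominator 1 + 3t - 2t^2.
Iterating the recurrence: a_0,…,a_{7} = -2, 2, -10, 34, -122, 434, -1546, 5506.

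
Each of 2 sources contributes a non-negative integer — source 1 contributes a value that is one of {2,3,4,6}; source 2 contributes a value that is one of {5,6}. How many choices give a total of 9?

The generating function for the choices is (y^2 + y^3 + y^4 + y^6)·(y^5 + y^6); the count is [y^9].
(y^2 + y^3 + y^4 + y^6) has coefficients 0,0,1,1,1,0,1 for degrees 0…6.
(y^5 + y^6) has coefficients 0,0,0,0,0,1,1,0,0,0 for degrees 0…9.
[y^9] = 1·0 + 1·1 + 1·1 + 1·0 = 2.

2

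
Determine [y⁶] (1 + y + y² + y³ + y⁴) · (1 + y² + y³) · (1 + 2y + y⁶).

7

(1 + y + y² + y³ + y⁴) has coefficients 1,1,1,1,1 for degrees 0…4.
(1 + y² + y³) has coefficients 1,0,1,1,0,0,0 for degrees 0…6.
Finally multiplying by (1 + 2y + y⁶), the product of all factors after the first has coefficients 1,2,1,3,2,0,1 for degrees 0…6.
[y⁶] = 1·1 + 1·0 + 1·2 + 1·3 + 1·1 = 7.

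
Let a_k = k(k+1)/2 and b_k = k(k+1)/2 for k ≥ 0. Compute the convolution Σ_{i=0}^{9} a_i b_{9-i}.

This is [x^9] in the product of the two ordinary generating functions.
Σ = 0·45 + 1·36 + 3·28 + 6·21 + 10·15 + 15·10 + 21·6 + 28·3 + 36·1 + 45·0 = 792.

792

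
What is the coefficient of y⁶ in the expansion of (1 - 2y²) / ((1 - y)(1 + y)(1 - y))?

-2

The denominator gives the recurrence a_n = a_(n−1) + a_(n−2) − a_(n−3) for n ≥ 3; the numerator fixes a_0 = 1, a_1 = 1, a_2 = 0.
Iterating: 1, 1, 0, 0, -1, -1, -2, so a_6 = -2.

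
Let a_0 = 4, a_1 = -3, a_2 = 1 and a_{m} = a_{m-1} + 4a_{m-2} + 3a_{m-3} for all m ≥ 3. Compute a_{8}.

The ordinary generating function has denominator 1 - q - 4q^2 - 3q^3.
Iterating the recurrence: a_0,…,a_{8} = 4, -3, 1, 1, -4, 3, -10, -10, -41.

-41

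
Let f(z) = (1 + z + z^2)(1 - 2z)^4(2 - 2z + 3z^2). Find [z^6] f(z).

88

(1 + z + z^2) has coefficients 1,1,1 for degrees 0…2.
(1 - 2z)^4 has coefficients 1,-8,24,-32,16,0,0 for degrees 0…6.
Finally multiplying by (2 - 2z + 3z^2), the product of all factors after the first has coefficients 2,-18,67,-136,168,-128,48 for degrees 0…6.
[z^6] = 1·48 + 1·(-128) + 1·168 = 88.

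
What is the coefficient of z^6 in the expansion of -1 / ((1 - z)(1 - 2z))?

-127

Partial fractions give a closed form: a_n = (1)·1^n + (-2)·2^n.
At n = 6: a_6 = -127.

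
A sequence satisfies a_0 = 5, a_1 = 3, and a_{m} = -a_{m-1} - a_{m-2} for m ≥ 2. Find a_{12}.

5

The ordinary generating function has denominator 1 + t + t^2.
Iterating the recurrence: a_0,…,a_{12} = 5, 3, -8, 5, 3, -8, 5, 3, -8, 5, 3, -8, 5.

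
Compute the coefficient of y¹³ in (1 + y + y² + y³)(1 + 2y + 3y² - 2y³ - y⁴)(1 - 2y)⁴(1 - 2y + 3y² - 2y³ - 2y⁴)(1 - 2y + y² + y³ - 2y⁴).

(1 + y + y² + y³) has coefficients 1,1,1,1 for degrees 0…3.
(1 + 2y + 3y² - 2y³ - y⁴) has coefficients 1,2,3,-2,-1,0,0,0,0,0,0,0,0,0 for degrees 0…13.
Multiplying by (1 - 2y)⁴ gives running coefficients 1,-6,11,-10,39,-104,88,0,-16,0,0,0,0,0 for degrees 0…13.
Multiplying by (1 - 2y + 3y² - 2y³ - 2y⁴) gives running coefficients 1,-8,26,-52,102,-222,411,-546,378,64,-224,32,32,0 for degrees 0…13.
Finally multiplying by (1 - 2y + y² + y³ - 2y⁴), the product of all factors after the first has coefficients 1,-10,43,-111,222,-436,853,-1384,1455,-383,-1342,2014,-948,-384 for degrees 0…13.
[y¹³] = 1·(-384) + 1·(-948) + 1·2014 + 1·(-1342) = -660.

-660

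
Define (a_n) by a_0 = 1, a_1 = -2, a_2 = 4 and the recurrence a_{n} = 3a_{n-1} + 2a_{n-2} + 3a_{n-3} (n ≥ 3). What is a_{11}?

383405

The ordinary generating function has denominator 1 - 3z - 2z^2 - 3z^3.
Iterating the recurrence: a_0,…,a_{11} = 1, -2, 4, 11, 35, 139, 520, 1943, 7286, 27304, 102313, 383405.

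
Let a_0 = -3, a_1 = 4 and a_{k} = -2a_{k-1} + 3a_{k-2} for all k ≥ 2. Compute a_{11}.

The ordinary generating function has denominator 1 + 2x - 3x^2.
Iterating the recurrence: a_0,…,a_{11} = -3, 4, -17, 46, -143, 424, -1277, 3826, -11483, 34444, -103337, 310006.

310006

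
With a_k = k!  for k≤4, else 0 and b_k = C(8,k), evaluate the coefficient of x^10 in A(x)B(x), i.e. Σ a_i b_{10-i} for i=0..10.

The convolution is the x^10 coefficient of A(x)B(x).
Σ = 1·0 + 1·0 + 2·1 + 6·8 + 24·28 + 0·56 + 0·70 + 0·56 + 0·28 + 0·8 + 0·1 = 722.

722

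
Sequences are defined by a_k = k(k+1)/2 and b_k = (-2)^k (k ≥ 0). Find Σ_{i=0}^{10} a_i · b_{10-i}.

Write out a_i and b_{10-i} for i = 0,…,10 and sum the products.
Σ = 0·1024 + 1·(-512) + 3·256 + 6·(-128) + 10·64 + 15·(-32) + 21·16 + 28·(-8) + 36·4 + 45·(-2) + 55·1 = -131.

-131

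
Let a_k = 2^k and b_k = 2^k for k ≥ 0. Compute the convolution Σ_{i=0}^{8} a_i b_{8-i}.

2304

This is [x^8] in the product of the two ordinary generating functions.
Σ = 1·256 + 2·128 + 4·64 + 8·32 + 16·16 + 32·8 + 64·4 + 128·2 + 256·1 = 2304.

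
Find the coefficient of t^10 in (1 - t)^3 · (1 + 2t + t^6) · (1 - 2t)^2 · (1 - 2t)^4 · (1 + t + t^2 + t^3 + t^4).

(1 - t)^3 has coefficients 1,-3,3,-1 for degrees 0…3.
(1 + 2t + t^6) has coefficients 1,2,0,0,0,0,1,0,0,0,0 for degrees 0…10.
Multiplying by (1 - 2t)^2 gives running coefficients 1,-2,-4,8,0,0,1,-4,4,0,0 for degrees 0…10.
Multiplying by (1 - 2t)^4 gives running coefficients 1,-10,36,-40,-80,288,-319,116,60,-160,240 for degrees 0…10.
Finally multiplying by (1 + t + t^2 + t^3 + t^4), the product of all factors after the first has coefficients 1,-9,27,-13,-93,194,-115,-35,65,-15,-63 for degrees 0…10.
[t^10] = 1·(-63) − 3·(-15) + 3·65 − 1·(-35) = 212.

212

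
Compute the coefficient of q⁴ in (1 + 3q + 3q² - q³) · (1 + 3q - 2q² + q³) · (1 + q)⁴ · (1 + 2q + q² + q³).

(1 + 3q + 3q² - q³) has coefficients 1,3,3,-1 for degrees 0…3.
(1 + 3q - 2q² + q³) has coefficients 1,3,-2,1,0 for degrees 0…4.
Multiplying by (1 + q)⁴ gives running coefficients 1,7,16,15,5 for degrees 0…4.
Finally multiplying by (1 + 2q + q² + q³), the product of all factors after the first has coefficients 1,9,31,55,58 for degrees 0…4.
[q⁴] = 1·58 + 3·55 + 3·31 − 1·9 = 307.

307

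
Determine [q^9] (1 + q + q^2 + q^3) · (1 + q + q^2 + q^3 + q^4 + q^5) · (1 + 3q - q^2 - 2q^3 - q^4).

(1 + q + q^2 + q^3) has coefficients 1,1,1,1 for degrees 0…3.
(1 + q + q^2 + q^3 + q^4 + q^5) has coefficients 1,1,1,1,1,1,0,0,0,0 for degrees 0…9.
Finally multiplying by (1 + 3q - q^2 - 2q^3 - q^4), the product of all factors after the first has coefficients 1,4,3,1,0,0,-1,-4,-3,-1 for degrees 0…9.
[q^9] = 1·(-1) + 1·(-3) + 1·(-4) + 1·(-1) = -9.

-9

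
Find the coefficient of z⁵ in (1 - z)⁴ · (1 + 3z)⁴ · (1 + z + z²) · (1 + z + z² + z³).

(1 - z)⁴ has coefficients 1,-4,6,-4,1 for degrees 0…4.
(1 + 3z)⁴ has coefficients 1,12,54,108,81,0 for degrees 0…5.
Multiplying by (1 + z + z²) gives running coefficients 1,13,67,174,243,189 for degrees 0…5.
Finally multiplying by (1 + z + z² + z³), the product of all factors after the first has coefficients 1,14,81,255,497,673 for degrees 0…5.
[z⁵] = 1·673 − 4·497 + 6·255 − 4·81 + 1·14 = -95.

-95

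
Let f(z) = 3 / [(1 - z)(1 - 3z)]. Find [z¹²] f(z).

2391483

Partial fractions give a closed form: a_n = (-3/2)·1^n + (9/2)·3^n.
At n = 12: a_12 = 2391483.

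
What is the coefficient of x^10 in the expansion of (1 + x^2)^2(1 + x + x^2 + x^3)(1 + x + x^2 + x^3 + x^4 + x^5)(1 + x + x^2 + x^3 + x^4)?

(1 + x^2)^2 has coefficients 1,0,2,0,1 for degrees 0…4.
(1 + x + x^2 + x^3) has coefficients 1,1,1,1,0,0,0,0,0,0,0 for degrees 0…10.
Multiplying by (1 + x + x^2 + x^3 + x^4 + x^5) gives running coefficients 1,2,3,4,4,4,3,2,1,0,0 for degrees 0…10.
Finally multiplying by (1 + x + x^2 + x^3 + x^4), the product of all factors after the first has coefficients 1,3,6,10,14,17,18,17,14,10,6 for degrees 0…10.
[x^10] = 1·6 + 2·14 + 1·18 = 52.

52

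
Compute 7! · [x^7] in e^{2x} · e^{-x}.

1

The EGF product rule gives c_7 = Σ_{k_1+k_2=7} C(7; k_1,k_2) · ∏ g_i(k_i), where e^{2x} gives (2)^k; e^{-x} gives (-1)^k.
g_1(k) for k = 0…7: 1, 2, 4, 8, 16, 32, 64, 128.
g_2(k) for k = 0…7: 1, -1, 1, -1, 1, -1, 1, -1.
c_7 = Σ_k C(7,k)·g_1(k)·g_2(7−k) = 1·1·(-1) + 7·2·1 + 21·4·(-1) + 35·8·1 + 35·16·(-1) + 21·32·1 + 7·64·(-1) + 1·128·1 = −1 + 14 − 84 + 280 − 560 + 672 − 448 + 128 = 1.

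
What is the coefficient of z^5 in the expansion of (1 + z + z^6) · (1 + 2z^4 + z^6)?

2

(1 + z + z^6) has coefficients 1,1,0,0,0,0 for degrees 0…5.
(1 + 2z^4 + z^6) has coefficients 1,0,0,0,2,0 for degrees 0…5.
[z^5] = 1·0 + 1·2 = 2.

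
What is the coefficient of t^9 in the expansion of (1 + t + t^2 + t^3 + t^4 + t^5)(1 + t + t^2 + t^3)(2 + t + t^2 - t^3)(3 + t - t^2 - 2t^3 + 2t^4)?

(1 + t + t^2 + t^3 + t^4 + t^5) has coefficients 1,1,1,1,1,1 for degrees 0…5.
(1 + t + t^2 + t^3) has coefficients 1,1,1,1,0,0,0,0,0,0 for degrees 0…9.
Multiplying by (2 + t + t^2 - t^3) gives running coefficients 2,3,4,3,1,0,-1,0,0,0 for degrees 0…9.
Finally multiplying by (3 + t - t^2 - 2t^3 + 2t^4), the product of all factors after the first has coefficients 6,11,13,6,0,-4,-2,3,3,2 for degrees 0…9.
[t^9] = 1·2 + 1·3 + 1·3 + 1·(-2) + 1·(-4) + 1·0 = 2.

2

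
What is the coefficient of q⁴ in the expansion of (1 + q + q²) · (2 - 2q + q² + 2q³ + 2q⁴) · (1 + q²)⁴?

(1 + q + q²) has coefficients 1,1,1 for degrees 0…2.
(2 - 2q + q² + 2q³ + 2q⁴) has coefficients 2,-2,1,2,2 for degrees 0…4.
Finally multiplying by (1 + q²)⁴, the product of all factors after the first has coefficients 2,-2,9,-6,18 for degrees 0…4.
[q⁴] = 1·18 + 1·(-6) + 1·9 = 21.

21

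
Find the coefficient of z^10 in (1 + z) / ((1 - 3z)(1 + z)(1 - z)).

The denominator gives the recurrence a_n = 3a_(n−1) + a_(n−2) − 3a_(n−3) for n ≥ 3; the numerator fixes a_0 = 1, a_1 = 4, a_2 = 13.
Iterating: 1, 4, 13, 40, 121, 364, 1093, 3280, 9841, 29524, 88573, so a_10 = 88573.

88573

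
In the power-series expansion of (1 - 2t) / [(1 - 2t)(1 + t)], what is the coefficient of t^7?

-1

The denominator gives the recurrence a_n = a_(n−1) + 2a_(n−2) for n ≥ 3; the numerator fixes a_0 = 1, a_1 = -1, a_2 = 1.
Iterating: 1, -1, 1, -1, 1, -1, 1, -1, so a_7 = -1.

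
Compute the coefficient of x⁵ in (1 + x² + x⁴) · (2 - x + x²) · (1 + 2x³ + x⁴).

4

(1 + x² + x⁴) has coefficients 1,0,1,0,1 for degrees 0…4.
(2 - x + x²) has coefficients 2,-1,1,0,0,0 for degrees 0…5.
Finally multiplying by (1 + 2x³ + x⁴), the product of all factors after the first has coefficients 2,-1,1,4,0,1 for degrees 0…5.
[x⁵] = 1·1 + 1·4 + 1·(-1) = 4.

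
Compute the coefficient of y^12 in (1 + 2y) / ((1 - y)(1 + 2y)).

1

The denominator gives the recurrence a_n = −a_(n−1) + 2a_(n−2) for n ≥ 2; the numerator fixes a_0 = 1, a_1 = 1.
Iterating: 1, 1, 1, 1, 1, 1, 1, 1, 1, 1, 1, 1, 1, so a_12 = 1.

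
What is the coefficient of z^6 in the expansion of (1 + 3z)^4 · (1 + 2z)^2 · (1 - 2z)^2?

(1 + 3z)^4 has coefficients 1,12,54,108,81 for degrees 0…4.
(1 + 2z)^2 has coefficients 1,4,4,0,0,0,0 for degrees 0…6.
Finally multiplying by (1 - 2z)^2, the product of all factors after the first has coefficients 1,0,-8,0,16,0,0 for degrees 0…6.
[z^6] = 1·0 + 12·0 + 54·16 + 108·0 + 81·(-8) = 216.

216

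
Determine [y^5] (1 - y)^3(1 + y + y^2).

(1 - y)^3 has coefficients 1,-3,3,-1 for degrees 0…3.
(1 + y + y^2) has coefficients 1,1,1,0,0,0 for degrees 0…5.
[y^5] = 1·0 − 3·0 + 3·0 − 1·1 = -1.

-1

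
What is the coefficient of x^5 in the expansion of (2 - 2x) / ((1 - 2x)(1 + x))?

20

The denominator gives the recurrence a_n = a_(n−1) + 2a_(n−2) for n ≥ 2; the numerator fixes a_0 = 2, a_1 = 0.
Iterating: 2, 0, 4, 4, 12, 20, so a_5 = 20.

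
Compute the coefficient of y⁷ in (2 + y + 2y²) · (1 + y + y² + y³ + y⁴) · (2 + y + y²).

5

(2 + y + 2y²) has coefficients 2,1,2 for degrees 0…2.
(1 + y + y² + y³ + y⁴) has coefficients 1,1,1,1,1,0,0,0 for degrees 0…7.
Finally multiplying by (2 + y + y²), the product of all factors after the first has coefficients 2,3,4,4,4,2,1,0 for degrees 0…7.
[y⁷] = 2·0 + 1·1 + 2·2 = 5.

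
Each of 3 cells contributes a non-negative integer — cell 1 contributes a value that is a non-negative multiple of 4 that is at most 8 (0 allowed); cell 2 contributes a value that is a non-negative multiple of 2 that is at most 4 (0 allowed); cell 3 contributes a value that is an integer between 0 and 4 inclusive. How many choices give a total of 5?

The generating function for the choices is (1 + t^4 + t^8)·(1 + t^2 + t^4)·(1 + t + t^2 + t^3 + t^4); the count is [t^5].
(1 + t^4 + t^8) has coefficients 1,0,0,0,1,0 for degrees 0…5.
(1 + t^2 + t^4) has coefficients 1,0,1,0,1,0 for degrees 0…5.
Finally multiplying by (1 + t + t^2 + t^3 + t^4), the product of all factors after the first has coefficients 1,1,2,2,3,2 for degrees 0…5.
[t^5] = 1·2 + 1·1 = 3.

3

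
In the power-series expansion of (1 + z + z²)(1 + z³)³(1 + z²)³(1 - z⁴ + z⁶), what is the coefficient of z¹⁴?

(1 + z + z²) has coefficients 1,1,1 for degrees 0…2.
(1 + z³)³ has coefficients 1,0,0,3,0,0,3,0,0,1,0,0,0,0,0 for degrees 0…14.
Multiplying by (1 + z²)³ gives running coefficients 1,0,3,3,3,9,4,9,9,4,9,3,3,3,0 for degrees 0…14.
Finally multiplying by (1 - z⁴ + z⁶), the product of all factors after the first has coefficients 1,0,3,3,2,9,2,6,9,-2,8,3,-2,8,0 for degrees 0…14.
[z¹⁴] = 1·0 + 1·8 + 1·(-2) = 6.

6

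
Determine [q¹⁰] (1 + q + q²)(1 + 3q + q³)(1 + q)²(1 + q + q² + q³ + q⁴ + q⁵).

(1 + q + q²) has coefficients 1,1,1 for degrees 0…2.
(1 + 3q + q³) has coefficients 1,3,0,1,0,0,0,0,0,0,0 for degrees 0…10.
Multiplying by (1 + q)² gives running coefficients 1,5,7,4,2,1,0,0,0,0,0 for degrees 0…10.
Finally multiplying by (1 + q + q² + q³ + q⁴ + q⁵), the product of all factors after the first has coefficients 1,6,13,17,19,20,19,14,7,3,1 for degrees 0…10.
[q¹⁰] = 1·1 + 1·3 + 1·7 = 11.

11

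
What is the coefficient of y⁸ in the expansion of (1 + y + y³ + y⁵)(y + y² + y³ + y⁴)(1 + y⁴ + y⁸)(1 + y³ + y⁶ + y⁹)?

(1 + y + y³ + y⁵) has coefficients 1,1,0,1,0,1 for degrees 0…5.
(y + y² + y³ + y⁴) has coefficients 0,1,1,1,1,0,0,0,0 for degrees 0…8.
Multiplying by (1 + y⁴ + y⁸) gives running coefficients 0,1,1,1,1,1,1,1,1 for degrees 0…8.
Finally multiplying by (1 + y³ + y⁶ + y⁹), the product of all factors after the first has coefficients 0,1,1,1,2,2,2,3,3 for degrees 0…8.
[y⁸] = 1·3 + 1·3 + 1·2 + 1·1 = 9.

9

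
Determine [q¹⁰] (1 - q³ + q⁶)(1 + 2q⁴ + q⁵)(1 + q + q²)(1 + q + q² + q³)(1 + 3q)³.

(1 - q³ + q⁶) has coefficients 1,0,0,-1,0,0,1 for degrees 0…6.
(1 + 2q⁴ + q⁵) has coefficients 1,0,0,0,2,1,0,0,0,0,0 for degrees 0…10.
Multiplying by (1 + q + q²) gives running coefficients 1,1,1,0,2,3,3,1,0,0,0 for degrees 0…10.
Multiplying by (1 + q + q² + q³) gives running coefficients 1,2,3,3,4,6,8,9,7,4,1 for degrees 0…10.
Finally multiplying by (1 + 3q)³, the product of all factors after the first has coefficients 1,11,48,111,166,204,251,351,466,526,469 for degrees 0…10.
[q¹⁰] = 1·469 − 1·351 + 1·166 = 284.

284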